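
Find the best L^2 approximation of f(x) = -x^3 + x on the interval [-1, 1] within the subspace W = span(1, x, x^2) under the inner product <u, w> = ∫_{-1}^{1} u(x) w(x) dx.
g(x) = 2*x/5

The best approximation g ∈ W is the orthogonal projection of f onto W. Writing g = a_0 + a_1 x + a_2 x^2, the coefficients solve the normal equations G · a = b where
  G_{ij} = <φ_i, φ_j> and b_i = <f, φ_i>, with φ_0 = 1, φ_1 = x, φ_2 = x^2.
G =
  [2, 0, 2/3]
  [0, 2/3, 0]
  [2/3, 0, 2/5],
b = (0, 4/15, 0).
Solving gives a_0 = 0, a_1 = 2/5, a_2 = 0, so
  g(x) = 2*x/5.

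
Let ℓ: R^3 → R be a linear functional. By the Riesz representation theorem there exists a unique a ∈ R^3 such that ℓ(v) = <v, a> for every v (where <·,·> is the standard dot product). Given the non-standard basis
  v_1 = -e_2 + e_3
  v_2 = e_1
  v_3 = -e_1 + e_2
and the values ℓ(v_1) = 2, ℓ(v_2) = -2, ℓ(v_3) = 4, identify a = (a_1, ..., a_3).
a = (-2, 2, 4)

Write a = (a_1, ..., a_3) in the standard basis. For each basis vector v_i, ℓ(v_i) = <v_i, a> is a linear equation in the a_j's. Collect the n equations into a matrix system V a = ℓ, where row i of V is v_i (expressed in the standard basis). Since V is invertible (lower-triangular with 1s on the diagonal, up to permutation), solve by back-substitution:
  V =
[[0, -1, 1],
 [1, 0, 0],
 [-1, 1, 0]]
  V a = (2, -2, 4)
Solving gives a = (-2, 2, 4).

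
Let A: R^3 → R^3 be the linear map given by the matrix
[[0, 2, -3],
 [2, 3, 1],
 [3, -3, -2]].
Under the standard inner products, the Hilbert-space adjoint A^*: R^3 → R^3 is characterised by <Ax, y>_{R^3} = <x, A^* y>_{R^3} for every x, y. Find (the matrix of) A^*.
A^* = A^T =
[[0, 2, 3],
 [2, 3, -3],
 [-3, 1, -2]]

For real matrices with standard dot products, the defining identity <Ax, y> = <x, A^* y> gives (Ax)^T y = x^T (A^*) y, i.e. x^T A^T y = x^T (A^*) y. Since this holds for all x, y, we must have A^* = A^T. Therefore
A^* =
[[0, 2, 3],
 [2, 3, -3],
 [-3, 1, -2]].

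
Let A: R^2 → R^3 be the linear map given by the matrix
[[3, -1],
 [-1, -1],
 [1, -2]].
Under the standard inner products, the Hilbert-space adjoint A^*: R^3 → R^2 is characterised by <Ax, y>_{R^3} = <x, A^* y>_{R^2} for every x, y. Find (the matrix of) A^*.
A^* = A^T =
[[3, -1, 1],
 [-1, -1, -2]]

For real matrices with standard dot products, the defining identity <Ax, y> = <x, A^* y> gives (Ax)^T y = x^T (A^*) y, i.e. x^T A^T y = x^T (A^*) y. Since this holds for all x, y, we must have A^* = A^T. Therefore
A^* =
[[3, -1, 1],
 [-1, -1, -2]].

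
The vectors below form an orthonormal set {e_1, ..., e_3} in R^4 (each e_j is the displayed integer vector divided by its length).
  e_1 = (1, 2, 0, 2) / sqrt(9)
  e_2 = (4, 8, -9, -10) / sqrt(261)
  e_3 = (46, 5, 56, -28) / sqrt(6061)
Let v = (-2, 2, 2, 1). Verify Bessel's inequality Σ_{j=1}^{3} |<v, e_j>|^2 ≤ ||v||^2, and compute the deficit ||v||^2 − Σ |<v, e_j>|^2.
Σ |<v, e_j>|^2 = 692/209; ||v||^2 = 13; deficit = 2025/209

Write each e_j = u_j / sqrt(<u_j, u_j>) where u_j is the displayed integer vector. Then <v, e_j> = <v, u_j> / sqrt(<u_j, u_j>), so |<v, e_j>|^2 = <v, u_j>^2 / <u_j, u_j>.
Coefficients: <v, e_1> = 4/sqrt(9), <v, e_2> = -20/sqrt(261), <v, e_3> = 2/sqrt(6061).
Square and sum: Σ |<v, e_j>|^2 = 692/209.
Compute ||v||^2 = v·v = 13.
Deficit = 13 − 692/209 = 2025/209 ≥ 0, confirming Bessel's inequality. (The deficit equals ||v − Σ <v,e_j> e_j||^2, the squared distance from v to span{e_j}.)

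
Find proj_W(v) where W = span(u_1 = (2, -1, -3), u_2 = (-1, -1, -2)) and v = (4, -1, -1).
proj_W(v) = (228/59, -3/59, -83/59)

Set up U = [u_1 | ... | u_2] ∈ R^(3×2). The projector onto W = col(U) is P = U (U^T U)^(-1) U^T.
Compute U^T U =
  [14, 5]
  [5, 6],
and U^T v = (12, -1).
Solve U^T U · c = U^T v for the coefficients: c = (77/59, -74/59). The projection is proj_W(v) = U c.
Check: (v - proj_W(v)) · u_1 = 0  (should be 0).
Check: (v - proj_W(v)) · u_2 = 0  (should be 0).
Result: proj_W(v) = (228/59, -3/59, -83/59).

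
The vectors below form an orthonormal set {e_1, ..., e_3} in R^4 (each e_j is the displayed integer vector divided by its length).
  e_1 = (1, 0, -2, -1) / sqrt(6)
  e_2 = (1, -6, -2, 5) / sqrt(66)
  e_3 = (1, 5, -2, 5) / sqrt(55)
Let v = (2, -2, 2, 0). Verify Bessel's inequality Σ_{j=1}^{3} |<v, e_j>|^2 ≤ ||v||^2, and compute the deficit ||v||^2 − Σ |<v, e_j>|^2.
Σ |<v, e_j>|^2 = 24/5; ||v||^2 = 12; deficit = 36/5

Write each e_j = u_j / sqrt(<u_j, u_j>) where u_j is the displayed integer vector. Then <v, e_j> = <v, u_j> / sqrt(<u_j, u_j>), so |<v, e_j>|^2 = <v, u_j>^2 / <u_j, u_j>.
Coefficients: <v, e_1> = -2/sqrt(6), <v, e_2> = 10/sqrt(66), <v, e_3> = -12/sqrt(55).
Square and sum: Σ |<v, e_j>|^2 = 24/5.
Compute ||v||^2 = v·v = 12.
Deficit = 12 − 24/5 = 36/5 ≥ 0, confirming Bessel's inequality. (The deficit equals ||v − Σ <v,e_j> e_j||^2, the squared distance from v to span{e_j}.)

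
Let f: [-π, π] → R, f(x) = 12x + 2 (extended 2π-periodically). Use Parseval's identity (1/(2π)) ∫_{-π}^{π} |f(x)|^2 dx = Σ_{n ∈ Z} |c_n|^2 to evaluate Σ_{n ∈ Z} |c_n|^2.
Σ |c_n|^2 = 48π^2 + 4

Expand and integrate term by term over [-π, π]:
  ∫ (12x)^2 dx = 144·(2π^3/3); ∫ 2·12·(2)·x dx = 0 (odd integrand); ∫ 2^2 dx = 4·2π.
So (1/(2π)) ∫_{-π}^{π} (12x + 2)^2 dx = 144π^2/3 + 4 = 48π^2 + 4.
Parseval ⇒ Σ |c_n|^2 = 48π^2 + 4.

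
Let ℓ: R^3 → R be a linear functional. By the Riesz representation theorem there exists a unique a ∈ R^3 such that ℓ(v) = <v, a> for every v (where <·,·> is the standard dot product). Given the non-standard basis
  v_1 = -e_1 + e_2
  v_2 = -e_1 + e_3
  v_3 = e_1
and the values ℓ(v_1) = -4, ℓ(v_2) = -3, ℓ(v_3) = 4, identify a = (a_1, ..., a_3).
a = (4, 0, 1)

Write a = (a_1, ..., a_3) in the standard basis. For each basis vector v_i, ℓ(v_i) = <v_i, a> is a linear equation in the a_j's. Collect the n equations into a matrix system V a = ℓ, where row i of V is v_i (expressed in the standard basis). Since V is invertible (lower-triangular with 1s on the diagonal, up to permutation), solve by back-substitution:
  V =
[[-1, 1, 0],
 [-1, 0, 1],
 [1, 0, 0]]
  V a = (-4, -3, 4)
Solving gives a = (4, 0, 1).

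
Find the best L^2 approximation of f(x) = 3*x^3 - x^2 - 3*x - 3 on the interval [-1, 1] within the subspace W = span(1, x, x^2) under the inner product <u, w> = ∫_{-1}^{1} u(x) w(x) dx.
g(x) = -x^2 - 6*x/5 - 3

The best approximation g ∈ W is the orthogonal projection of f onto W. Writing g = a_0 + a_1 x + a_2 x^2, the coefficients solve the normal equations G · a = b where
  G_{ij} = <φ_i, φ_j> and b_i = <f, φ_i>, with φ_0 = 1, φ_1 = x, φ_2 = x^2.
G =
  [2, 0, 2/3]
  [0, 2/3, 0]
  [2/3, 0, 2/5],
b = (-20/3, -4/5, -12/5).
Solving gives a_0 = -3, a_1 = -6/5, a_2 = -1, so
  g(x) = -x^2 - 6*x/5 - 3.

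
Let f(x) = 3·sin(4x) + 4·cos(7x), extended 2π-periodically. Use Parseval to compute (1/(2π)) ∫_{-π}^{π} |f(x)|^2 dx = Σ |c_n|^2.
Σ |c_n|^2 = 25/2

Expand |f|^2 and use orthogonality of {sin(nx), cos(mx)} on [-π, π]:
  ∫_{-π}^{π} sin(nx)^2 dx = π, ∫ cos(mx)^2 dx = π, and cross terms integrate to 0.
So ∫_{-π}^{π} f(x)^2 dx = 3^2 · π + 4^2 · π = (9 + 16)π.
Divide by 2π: (9 + 16)/2 = 25/2.
By Parseval, this equals Σ |c_n|^2.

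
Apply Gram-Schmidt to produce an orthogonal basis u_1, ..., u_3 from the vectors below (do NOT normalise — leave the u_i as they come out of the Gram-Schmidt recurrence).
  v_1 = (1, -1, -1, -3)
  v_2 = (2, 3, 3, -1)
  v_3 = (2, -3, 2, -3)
Orthogonal basis:
  u_1 = (1, -1, -1, -3)
  u_2 = (25/12, 35/12, 35/12, -5/4)
  u_3 = (6/11, -29/11, 26/11, 3/11)

Apply the Gram-Schmidt recurrence
  u_1 = v_1
  u_i = v_i − Σ_{j<i} ((v_i · u_j) / (u_j · u_j)) · u_j.

Step by step this gives:
  u_1 = (1, -1, -1, -3)
  u_2 = (25/12, 35/12, 35/12, -5/4)
  u_3 = (6/11, -29/11, 26/11, 3/11)

Orthogonality check:
  u_2 · u_1 = 0 (should be 0)
  u_3 · u_1 = 0 (should be 0)
  u_3 · u_2 = 0 (should be 0)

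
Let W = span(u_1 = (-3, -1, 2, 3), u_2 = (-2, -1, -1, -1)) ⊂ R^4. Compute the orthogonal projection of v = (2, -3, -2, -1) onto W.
proj_W(v) = (90/157, 8/157, -214/157, -288/157)

Set up U = [u_1 | ... | u_2] ∈ R^(4×2). The projector onto W = col(U) is P = U (U^T U)^(-1) U^T.
Compute U^T U =
  [23, 2]
  [2, 7],
and U^T v = (-10, 2).
Solve U^T U · c = U^T v for the coefficients: c = (-74/157, 66/157). The projection is proj_W(v) = U c.
Check: (v - proj_W(v)) · u_1 = 0  (should be 0).
Check: (v - proj_W(v)) · u_2 = 0  (should be 0).
Result: proj_W(v) = (90/157, 8/157, -214/157, -288/157).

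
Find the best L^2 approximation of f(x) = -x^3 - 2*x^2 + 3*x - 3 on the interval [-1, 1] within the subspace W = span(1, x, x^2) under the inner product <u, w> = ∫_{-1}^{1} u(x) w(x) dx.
g(x) = -2*x^2 + 12*x/5 - 3

The best approximation g ∈ W is the orthogonal projection of f onto W. Writing g = a_0 + a_1 x + a_2 x^2, the coefficients solve the normal equations G · a = b where
  G_{ij} = <φ_i, φ_j> and b_i = <f, φ_i>, with φ_0 = 1, φ_1 = x, φ_2 = x^2.
G =
  [2, 0, 2/3]
  [0, 2/3, 0]
  [2/3, 0, 2/5],
b = (-22/3, 8/5, -14/5).
Solving gives a_0 = -3, a_1 = 12/5, a_2 = -2, so
  g(x) = -2*x^2 + 12*x/5 - 3.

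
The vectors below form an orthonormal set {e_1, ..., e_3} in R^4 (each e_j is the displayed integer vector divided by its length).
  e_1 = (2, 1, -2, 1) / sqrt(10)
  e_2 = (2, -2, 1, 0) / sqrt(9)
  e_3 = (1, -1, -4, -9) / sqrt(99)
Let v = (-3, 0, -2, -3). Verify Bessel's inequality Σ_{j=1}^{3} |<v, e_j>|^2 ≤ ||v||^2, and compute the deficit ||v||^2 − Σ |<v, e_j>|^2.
Σ |<v, e_j>|^2 = 439/22; ||v||^2 = 22; deficit = 45/22

Write each e_j = u_j / sqrt(<u_j, u_j>) where u_j is the displayed integer vector. Then <v, e_j> = <v, u_j> / sqrt(<u_j, u_j>), so |<v, e_j>|^2 = <v, u_j>^2 / <u_j, u_j>.
Coefficients: <v, e_1> = -5/sqrt(10), <v, e_2> = -8/sqrt(9), <v, e_3> = 32/sqrt(99).
Square and sum: Σ |<v, e_j>|^2 = 439/22.
Compute ||v||^2 = v·v = 22.
Deficit = 22 − 439/22 = 45/22 ≥ 0, confirming Bessel's inequality. (The deficit equals ||v − Σ <v,e_j> e_j||^2, the squared distance from v to span{e_j}.)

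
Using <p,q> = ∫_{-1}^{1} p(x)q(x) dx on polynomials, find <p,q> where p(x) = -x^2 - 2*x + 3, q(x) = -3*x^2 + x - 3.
<p,q> = -332/15

Expand the product: p(x)·q(x) = 3*x^4 + 5*x^3 - 8*x^2 + 9*x - 9.
∫_{-1}^{1} of each monomial x^k gives [2/(k+1) if k even, 0 if k odd]. Integrating term-by-term (or equivalently evaluating the antiderivative F(x) = 3*x^5/5 + 5*x^4/4 - 8*x^3/3 + 9*x^2/2 - 9*x at the endpoints):
  F(1) − F(−1) = -319/60 − (1009/60) = -332/15.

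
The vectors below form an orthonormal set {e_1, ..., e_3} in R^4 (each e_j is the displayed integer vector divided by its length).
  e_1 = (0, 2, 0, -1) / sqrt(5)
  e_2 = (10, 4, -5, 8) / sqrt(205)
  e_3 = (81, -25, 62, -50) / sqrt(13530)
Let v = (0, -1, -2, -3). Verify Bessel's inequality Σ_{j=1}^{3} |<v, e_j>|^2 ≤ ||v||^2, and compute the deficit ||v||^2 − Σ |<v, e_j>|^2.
Σ |<v, e_j>|^2 = 217/110; ||v||^2 = 14; deficit = 1323/110

Write each e_j = u_j / sqrt(<u_j, u_j>) where u_j is the displayed integer vector. Then <v, e_j> = <v, u_j> / sqrt(<u_j, u_j>), so |<v, e_j>|^2 = <v, u_j>^2 / <u_j, u_j>.
Coefficients: <v, e_1> = 1/sqrt(5), <v, e_2> = -18/sqrt(205), <v, e_3> = 51/sqrt(13530).
Square and sum: Σ |<v, e_j>|^2 = 217/110.
Compute ||v||^2 = v·v = 14.
Deficit = 14 − 217/110 = 1323/110 ≥ 0, confirming Bessel's inequality. (The deficit equals ||v − Σ <v,e_j> e_j||^2, the squared distance from v to span{e_j}.)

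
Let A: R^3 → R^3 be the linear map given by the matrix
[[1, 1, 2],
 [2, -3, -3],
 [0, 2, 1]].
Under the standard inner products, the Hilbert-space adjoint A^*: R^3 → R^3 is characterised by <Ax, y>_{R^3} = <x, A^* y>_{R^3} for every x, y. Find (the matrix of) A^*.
A^* = A^T =
[[1, 2, 0],
 [1, -3, 2],
 [2, -3, 1]]

For real matrices with standard dot products, the defining identity <Ax, y> = <x, A^* y> gives (Ax)^T y = x^T (A^*) y, i.e. x^T A^T y = x^T (A^*) y. Since this holds for all x, y, we must have A^* = A^T. Therefore
A^* =
[[1, 2, 0],
 [1, -3, 2],
 [2, -3, 1]].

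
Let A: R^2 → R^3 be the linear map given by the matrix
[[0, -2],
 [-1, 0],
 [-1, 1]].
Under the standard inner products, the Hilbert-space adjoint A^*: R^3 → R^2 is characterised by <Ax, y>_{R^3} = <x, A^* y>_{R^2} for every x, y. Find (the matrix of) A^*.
A^* = A^T =
[[0, -1, -1],
 [-2, 0, 1]]

For real matrices with standard dot products, the defining identity <Ax, y> = <x, A^* y> gives (Ax)^T y = x^T (A^*) y, i.e. x^T A^T y = x^T (A^*) y. Since this holds for all x, y, we must have A^* = A^T. Therefore
A^* =
[[0, -1, -1],
 [-2, 0, 1]].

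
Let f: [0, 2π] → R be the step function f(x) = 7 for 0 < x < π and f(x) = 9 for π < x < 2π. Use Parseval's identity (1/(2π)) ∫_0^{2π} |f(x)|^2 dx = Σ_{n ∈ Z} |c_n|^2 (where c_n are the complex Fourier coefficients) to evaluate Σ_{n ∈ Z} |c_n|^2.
Σ |c_n|^2 = 65

Parseval equates the L^2 energy of f (normalised by 1/(2π)) with the ℓ^2 sum of its Fourier coefficients: (1/(2π)) ∫_0^{2π} |f|^2 = Σ |c_n|^2.
Compute the left side: (1/(2π)) [∫_0^π 7^2 dx + ∫_π^{2π} 9^2 dx] = (1/(2π)) · (49π + 81π) = (49 + 81)/2 = 65.
So Σ_{n ∈ Z} |c_n|^2 = 65.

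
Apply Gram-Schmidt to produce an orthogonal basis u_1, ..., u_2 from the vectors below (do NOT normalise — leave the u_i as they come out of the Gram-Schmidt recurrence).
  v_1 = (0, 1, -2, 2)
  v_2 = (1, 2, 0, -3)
Orthogonal basis:
  u_1 = (0, 1, -2, 2)
  u_2 = (1, 22/9, -8/9, -19/9)

Apply the Gram-Schmidt recurrence
  u_1 = v_1
  u_i = v_i − Σ_{j<i} ((v_i · u_j) / (u_j · u_j)) · u_j.

Step by step this gives:
  u_1 = (0, 1, -2, 2)
  u_2 = (1, 22/9, -8/9, -19/9)

Orthogonality check:
  u_2 · u_1 = 0 (should be 0)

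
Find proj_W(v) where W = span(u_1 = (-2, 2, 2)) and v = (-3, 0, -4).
proj_W(v) = (1/3, -1/3, -1/3)

Set up U = [u_1 | ... | u_1] ∈ R^(3×1). The projector onto W = col(U) is P = U (U^T U)^(-1) U^T.
Compute U^T U =
  [12],
and U^T v = (-2).
Solve U^T U · c = U^T v for the coefficients: c = (-1/6). The projection is proj_W(v) = U c.
Check: (v - proj_W(v)) · u_1 = 0  (should be 0).
Result: proj_W(v) = (1/3, -1/3, -1/3).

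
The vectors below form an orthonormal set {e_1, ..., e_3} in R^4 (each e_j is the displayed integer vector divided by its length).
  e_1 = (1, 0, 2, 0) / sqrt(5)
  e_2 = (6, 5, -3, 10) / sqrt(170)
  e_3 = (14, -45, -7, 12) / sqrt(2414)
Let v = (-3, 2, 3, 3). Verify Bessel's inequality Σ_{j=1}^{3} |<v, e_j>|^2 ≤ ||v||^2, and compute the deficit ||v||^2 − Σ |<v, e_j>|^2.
Σ |<v, e_j>|^2 = 601/71; ||v||^2 = 31; deficit = 1600/71

Write each e_j = u_j / sqrt(<u_j, u_j>) where u_j is the displayed integer vector. Then <v, e_j> = <v, u_j> / sqrt(<u_j, u_j>), so |<v, e_j>|^2 = <v, u_j>^2 / <u_j, u_j>.
Coefficients: <v, e_1> = 3/sqrt(5), <v, e_2> = 13/sqrt(170), <v, e_3> = -117/sqrt(2414).
Square and sum: Σ |<v, e_j>|^2 = 601/71.
Compute ||v||^2 = v·v = 31.
Deficit = 31 − 601/71 = 1600/71 ≥ 0, confirming Bessel's inequality. (The deficit equals ||v − Σ <v,e_j> e_j||^2, the squared distance from v to span{e_j}.)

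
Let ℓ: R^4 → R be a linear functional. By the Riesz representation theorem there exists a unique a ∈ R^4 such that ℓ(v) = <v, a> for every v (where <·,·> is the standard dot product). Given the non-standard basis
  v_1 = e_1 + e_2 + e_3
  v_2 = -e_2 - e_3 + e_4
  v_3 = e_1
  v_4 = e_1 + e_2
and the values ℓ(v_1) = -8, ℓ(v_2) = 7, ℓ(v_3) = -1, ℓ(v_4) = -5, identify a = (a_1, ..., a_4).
a = (-1, -4, -3, 0)

Write a = (a_1, ..., a_4) in the standard basis. For each basis vector v_i, ℓ(v_i) = <v_i, a> is a linear equation in the a_j's. Collect the n equations into a matrix system V a = ℓ, where row i of V is v_i (expressed in the standard basis). Since V is invertible (lower-triangular with 1s on the diagonal, up to permutation), solve by back-substitution:
  V =
[[1, 1, 1, 0],
 [0, -1, -1, 1],
 [1, 0, 0, 0],
 [1, 1, 0, 0]]
  V a = (-8, 7, -1, -5)
Solving gives a = (-1, -4, -3, 0).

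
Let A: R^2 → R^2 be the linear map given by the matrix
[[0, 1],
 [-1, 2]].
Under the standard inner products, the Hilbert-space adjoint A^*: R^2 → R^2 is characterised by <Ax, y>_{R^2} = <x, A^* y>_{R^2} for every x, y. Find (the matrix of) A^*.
A^* = A^T =
[[0, -1],
 [1, 2]]

For real matrices with standard dot products, the defining identity <Ax, y> = <x, A^* y> gives (Ax)^T y = x^T (A^*) y, i.e. x^T A^T y = x^T (A^*) y. Since this holds for all x, y, we must have A^* = A^T. Therefore
A^* =
[[0, -1],
 [1, 2]].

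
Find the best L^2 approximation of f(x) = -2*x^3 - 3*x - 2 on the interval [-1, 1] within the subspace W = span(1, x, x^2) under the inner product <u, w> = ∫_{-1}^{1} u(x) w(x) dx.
g(x) = -21*x/5 - 2

The best approximation g ∈ W is the orthogonal projection of f onto W. Writing g = a_0 + a_1 x + a_2 x^2, the coefficients solve the normal equations G · a = b where
  G_{ij} = <φ_i, φ_j> and b_i = <f, φ_i>, with φ_0 = 1, φ_1 = x, φ_2 = x^2.
G =
  [2, 0, 2/3]
  [0, 2/3, 0]
  [2/3, 0, 2/5],
b = (-4, -14/5, -4/3).
Solving gives a_0 = -2, a_1 = -21/5, a_2 = 0, so
  g(x) = -21*x/5 - 2.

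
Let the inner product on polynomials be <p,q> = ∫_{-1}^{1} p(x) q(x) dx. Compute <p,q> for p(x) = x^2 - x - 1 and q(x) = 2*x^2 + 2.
<p,q> = -16/5

Expand the product: p(x)·q(x) = 2*x^4 - 2*x^3 - 2*x - 2.
∫_{-1}^{1} of each monomial x^k gives [2/(k+1) if k even, 0 if k odd]. Integrating term-by-term (or equivalently evaluating the antiderivative F(x) = 2*x^5/5 - x^4/2 - x^2 - 2*x at the endpoints):
  F(1) − F(−1) = -31/10 − (1/10) = -16/5.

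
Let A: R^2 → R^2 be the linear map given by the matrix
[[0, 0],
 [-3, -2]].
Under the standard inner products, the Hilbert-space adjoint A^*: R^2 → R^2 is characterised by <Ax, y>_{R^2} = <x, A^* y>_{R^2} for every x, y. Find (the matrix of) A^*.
A^* = A^T =
[[0, -3],
 [0, -2]]

For real matrices with standard dot products, the defining identity <Ax, y> = <x, A^* y> gives (Ax)^T y = x^T (A^*) y, i.e. x^T A^T y = x^T (A^*) y. Since this holds for all x, y, we must have A^* = A^T. Therefore
A^* =
[[0, -3],
 [0, -2]].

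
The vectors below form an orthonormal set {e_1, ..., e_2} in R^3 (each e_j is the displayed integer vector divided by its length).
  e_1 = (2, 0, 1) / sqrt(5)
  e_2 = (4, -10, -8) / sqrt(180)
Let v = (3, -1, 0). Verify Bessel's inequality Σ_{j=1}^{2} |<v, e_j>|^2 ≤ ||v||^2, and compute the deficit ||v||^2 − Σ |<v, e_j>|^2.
Σ |<v, e_j>|^2 = 89/9; ||v||^2 = 10; deficit = 1/9

Write each e_j = u_j / sqrt(<u_j, u_j>) where u_j is the displayed integer vector. Then <v, e_j> = <v, u_j> / sqrt(<u_j, u_j>), so |<v, e_j>|^2 = <v, u_j>^2 / <u_j, u_j>.
Coefficients: <v, e_1> = 6/sqrt(5), <v, e_2> = 22/sqrt(180).
Square and sum: Σ |<v, e_j>|^2 = 89/9.
Compute ||v||^2 = v·v = 10.
Deficit = 10 − 89/9 = 1/9 ≥ 0, confirming Bessel's inequality. (The deficit equals ||v − Σ <v,e_j> e_j||^2, the squared distance from v to span{e_j}.)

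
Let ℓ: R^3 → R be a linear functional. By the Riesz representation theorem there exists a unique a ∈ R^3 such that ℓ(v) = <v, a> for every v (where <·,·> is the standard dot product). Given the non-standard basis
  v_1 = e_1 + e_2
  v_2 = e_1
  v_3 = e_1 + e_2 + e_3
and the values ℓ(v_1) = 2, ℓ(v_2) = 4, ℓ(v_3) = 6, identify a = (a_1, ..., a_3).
a = (4, -2, 4)

Write a = (a_1, ..., a_3) in the standard basis. For each basis vector v_i, ℓ(v_i) = <v_i, a> is a linear equation in the a_j's. Collect the n equations into a matrix system V a = ℓ, where row i of V is v_i (expressed in the standard basis). Since V is invertible (lower-triangular with 1s on the diagonal, up to permutation), solve by back-substitution:
  V =
[[1, 1, 0],
 [1, 0, 0],
 [1, 1, 1]]
  V a = (2, 4, 6)
Solving gives a = (4, -2, 4).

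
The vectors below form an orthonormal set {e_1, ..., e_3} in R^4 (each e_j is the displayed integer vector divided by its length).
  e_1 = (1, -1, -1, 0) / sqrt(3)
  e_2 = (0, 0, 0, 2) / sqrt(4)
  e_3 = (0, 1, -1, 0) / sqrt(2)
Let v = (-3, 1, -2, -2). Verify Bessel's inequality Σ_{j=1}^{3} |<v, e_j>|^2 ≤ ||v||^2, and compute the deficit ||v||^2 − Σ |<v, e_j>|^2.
Σ |<v, e_j>|^2 = 59/6; ||v||^2 = 18; deficit = 49/6

Write each e_j = u_j / sqrt(<u_j, u_j>) where u_j is the displayed integer vector. Then <v, e_j> = <v, u_j> / sqrt(<u_j, u_j>), so |<v, e_j>|^2 = <v, u_j>^2 / <u_j, u_j>.
Coefficients: <v, e_1> = -2/sqrt(3), <v, e_2> = -4/sqrt(4), <v, e_3> = 3/sqrt(2).
Square and sum: Σ |<v, e_j>|^2 = 59/6.
Compute ||v||^2 = v·v = 18.
Deficit = 18 − 59/6 = 49/6 ≥ 0, confirming Bessel's inequality. (The deficit equals ||v − Σ <v,e_j> e_j||^2, the squared distance from v to span{e_j}.)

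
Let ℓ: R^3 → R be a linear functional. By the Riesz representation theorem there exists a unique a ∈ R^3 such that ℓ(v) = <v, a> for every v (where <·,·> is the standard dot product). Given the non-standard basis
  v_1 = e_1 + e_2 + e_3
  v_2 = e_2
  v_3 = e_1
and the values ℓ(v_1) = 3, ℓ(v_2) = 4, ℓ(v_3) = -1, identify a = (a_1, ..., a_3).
a = (-1, 4, 0)

Write a = (a_1, ..., a_3) in the standard basis. For each basis vector v_i, ℓ(v_i) = <v_i, a> is a linear equation in the a_j's. Collect the n equations into a matrix system V a = ℓ, where row i of V is v_i (expressed in the standard basis). Since V is invertible (lower-triangular with 1s on the diagonal, up to permutation), solve by back-substitution:
  V =
[[1, 1, 1],
 [0, 1, 0],
 [1, 0, 0]]
  V a = (3, 4, -1)
Solving gives a = (-1, 4, 0).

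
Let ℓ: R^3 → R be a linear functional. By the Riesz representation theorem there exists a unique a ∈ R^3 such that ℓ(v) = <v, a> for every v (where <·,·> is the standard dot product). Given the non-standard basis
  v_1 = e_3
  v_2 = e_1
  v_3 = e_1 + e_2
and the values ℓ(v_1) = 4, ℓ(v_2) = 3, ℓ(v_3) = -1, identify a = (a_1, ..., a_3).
a = (3, -4, 4)

Write a = (a_1, ..., a_3) in the standard basis. For each basis vector v_i, ℓ(v_i) = <v_i, a> is a linear equation in the a_j's. Collect the n equations into a matrix system V a = ℓ, where row i of V is v_i (expressed in the standard basis). Since V is invertible (lower-triangular with 1s on the diagonal, up to permutation), solve by back-substitution:
  V =
[[0, 0, 1],
 [1, 0, 0],
 [1, 1, 0]]
  V a = (4, 3, -1)
Solving gives a = (3, -4, 4).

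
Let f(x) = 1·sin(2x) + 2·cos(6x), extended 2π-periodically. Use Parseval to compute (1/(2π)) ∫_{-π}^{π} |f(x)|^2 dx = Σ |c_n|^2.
Σ |c_n|^2 = 5/2

Expand |f|^2 and use orthogonality of {sin(nx), cos(mx)} on [-π, π]:
  ∫_{-π}^{π} sin(nx)^2 dx = π, ∫ cos(mx)^2 dx = π, and cross terms integrate to 0.
So ∫_{-π}^{π} f(x)^2 dx = 1^2 · π + 2^2 · π = (1 + 4)π.
Divide by 2π: (1 + 4)/2 = 5/2.
By Parseval, this equals Σ |c_n|^2.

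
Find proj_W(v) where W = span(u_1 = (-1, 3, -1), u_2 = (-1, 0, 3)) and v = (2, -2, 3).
proj_W(v) = (41/106, -144/53, 261/106)

Set up U = [u_1 | ... | u_2] ∈ R^(3×2). The projector onto W = col(U) is P = U (U^T U)^(-1) U^T.
Compute U^T U =
  [11, -2]
  [-2, 10],
and U^T v = (-11, 7).
Solve U^T U · c = U^T v for the coefficients: c = (-48/53, 55/106). The projection is proj_W(v) = U c.
Check: (v - proj_W(v)) · u_1 = 0  (should be 0).
Check: (v - proj_W(v)) · u_2 = 0  (should be 0).
Result: proj_W(v) = (41/106, -144/53, 261/106).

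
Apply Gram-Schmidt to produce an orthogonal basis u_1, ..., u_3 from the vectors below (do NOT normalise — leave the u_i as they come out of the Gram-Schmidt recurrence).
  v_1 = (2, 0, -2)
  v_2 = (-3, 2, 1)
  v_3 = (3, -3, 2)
Orthogonal basis:
  u_1 = (2, 0, -2)
  u_2 = (-1, 2, -1)
  u_3 = (2/3, 2/3, 2/3)

Apply the Gram-Schmidt recurrence
  u_1 = v_1
  u_i = v_i − Σ_{j<i} ((v_i · u_j) / (u_j · u_j)) · u_j.

Step by step this gives:
  u_1 = (2, 0, -2)
  u_2 = (-1, 2, -1)
  u_3 = (2/3, 2/3, 2/3)

Orthogonality check:
  u_2 · u_1 = 0 (should be 0)
  u_3 · u_1 = 0 (should be 0)
  u_3 · u_2 = 0 (should be 0)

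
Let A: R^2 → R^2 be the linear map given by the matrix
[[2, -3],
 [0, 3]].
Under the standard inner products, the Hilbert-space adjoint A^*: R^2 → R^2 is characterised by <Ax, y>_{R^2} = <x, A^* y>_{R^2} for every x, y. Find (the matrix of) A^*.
A^* = A^T =
[[2, 0],
 [-3, 3]]

For real matrices with standard dot products, the defining identity <Ax, y> = <x, A^* y> gives (Ax)^T y = x^T (A^*) y, i.e. x^T A^T y = x^T (A^*) y. Since this holds for all x, y, we must have A^* = A^T. Therefore
A^* =
[[2, 0],
 [-3, 3]].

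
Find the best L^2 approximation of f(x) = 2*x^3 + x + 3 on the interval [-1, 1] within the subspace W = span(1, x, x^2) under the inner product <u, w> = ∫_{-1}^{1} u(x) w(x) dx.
g(x) = 11*x/5 + 3

The best approximation g ∈ W is the orthogonal projection of f onto W. Writing g = a_0 + a_1 x + a_2 x^2, the coefficients solve the normal equations G · a = b where
  G_{ij} = <φ_i, φ_j> and b_i = <f, φ_i>, with φ_0 = 1, φ_1 = x, φ_2 = x^2.
G =
  [2, 0, 2/3]
  [0, 2/3, 0]
  [2/3, 0, 2/5],
b = (6, 22/15, 2).
Solving gives a_0 = 3, a_1 = 11/5, a_2 = 0, so
  g(x) = 11*x/5 + 3.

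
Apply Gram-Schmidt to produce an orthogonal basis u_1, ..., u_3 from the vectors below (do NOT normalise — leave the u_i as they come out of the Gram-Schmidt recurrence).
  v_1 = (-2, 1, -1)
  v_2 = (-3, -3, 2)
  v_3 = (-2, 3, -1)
Orthogonal basis:
  u_1 = (-2, 1, -1)
  u_2 = (-8/3, -19/6, 13/6)
  u_3 = (-14/131, 98/131, 126/131)

Apply the Gram-Schmidt recurrence
  u_1 = v_1
  u_i = v_i − Σ_{j<i} ((v_i · u_j) / (u_j · u_j)) · u_j.

Step by step this gives:
  u_1 = (-2, 1, -1)
  u_2 = (-8/3, -19/6, 13/6)
  u_3 = (-14/131, 98/131, 126/131)

Orthogonality check:
  u_2 · u_1 = 0 (should be 0)
  u_3 · u_1 = 0 (should be 0)
  u_3 · u_2 = 0 (should be 0)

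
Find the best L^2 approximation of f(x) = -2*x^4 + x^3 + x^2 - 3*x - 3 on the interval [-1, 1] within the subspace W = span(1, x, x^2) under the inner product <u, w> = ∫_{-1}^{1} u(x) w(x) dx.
g(x) = -5*x^2/7 - 12*x/5 - 99/35

The best approximation g ∈ W is the orthogonal projection of f onto W. Writing g = a_0 + a_1 x + a_2 x^2, the coefficients solve the normal equations G · a = b where
  G_{ij} = <φ_i, φ_j> and b_i = <f, φ_i>, with φ_0 = 1, φ_1 = x, φ_2 = x^2.
G =
  [2, 0, 2/3]
  [0, 2/3, 0]
  [2/3, 0, 2/5],
b = (-92/15, -8/5, -76/35).
Solving gives a_0 = -99/35, a_1 = -12/5, a_2 = -5/7, so
  g(x) = -5*x^2/7 - 12*x/5 - 99/35.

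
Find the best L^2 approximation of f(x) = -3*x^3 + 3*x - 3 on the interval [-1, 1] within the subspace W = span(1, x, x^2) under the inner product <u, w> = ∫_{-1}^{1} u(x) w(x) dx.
g(x) = 6*x/5 - 3

The best approximation g ∈ W is the orthogonal projection of f onto W. Writing g = a_0 + a_1 x + a_2 x^2, the coefficients solve the normal equations G · a = b where
  G_{ij} = <φ_i, φ_j> and b_i = <f, φ_i>, with φ_0 = 1, φ_1 = x, φ_2 = x^2.
G =
  [2, 0, 2/3]
  [0, 2/3, 0]
  [2/3, 0, 2/5],
b = (-6, 4/5, -2).
Solving gives a_0 = -3, a_1 = 6/5, a_2 = 0, so
  g(x) = 6*x/5 - 3.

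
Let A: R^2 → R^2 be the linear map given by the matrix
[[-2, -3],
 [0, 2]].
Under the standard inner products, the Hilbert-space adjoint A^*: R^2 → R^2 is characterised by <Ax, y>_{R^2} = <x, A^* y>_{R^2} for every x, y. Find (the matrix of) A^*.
A^* = A^T =
[[-2, 0],
 [-3, 2]]

For real matrices with standard dot products, the defining identity <Ax, y> = <x, A^* y> gives (Ax)^T y = x^T (A^*) y, i.e. x^T A^T y = x^T (A^*) y. Since this holds for all x, y, we must have A^* = A^T. Therefore
A^* =
[[-2, 0],
 [-3, 2]].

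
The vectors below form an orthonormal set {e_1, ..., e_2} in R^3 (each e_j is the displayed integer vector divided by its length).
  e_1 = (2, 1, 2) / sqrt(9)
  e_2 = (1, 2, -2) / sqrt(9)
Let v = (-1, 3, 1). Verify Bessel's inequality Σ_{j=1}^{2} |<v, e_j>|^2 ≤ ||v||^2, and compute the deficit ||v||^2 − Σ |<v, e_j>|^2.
Σ |<v, e_j>|^2 = 2; ||v||^2 = 11; deficit = 9

Write each e_j = u_j / sqrt(<u_j, u_j>) where u_j is the displayed integer vector. Then <v, e_j> = <v, u_j> / sqrt(<u_j, u_j>), so |<v, e_j>|^2 = <v, u_j>^2 / <u_j, u_j>.
Coefficients: <v, e_1> = 3/sqrt(9), <v, e_2> = 3/sqrt(9).
Square and sum: Σ |<v, e_j>|^2 = 2.
Compute ||v||^2 = v·v = 11.
Deficit = 11 − 2 = 9 ≥ 0, confirming Bessel's inequality. (The deficit equals ||v − Σ <v,e_j> e_j||^2, the squared distance from v to span{e_j}.)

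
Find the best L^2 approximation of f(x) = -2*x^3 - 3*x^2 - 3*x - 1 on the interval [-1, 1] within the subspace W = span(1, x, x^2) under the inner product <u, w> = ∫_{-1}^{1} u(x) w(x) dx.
g(x) = -3*x^2 - 21*x/5 - 1

The best approximation g ∈ W is the orthogonal projection of f onto W. Writing g = a_0 + a_1 x + a_2 x^2, the coefficients solve the normal equations G · a = b where
  G_{ij} = <φ_i, φ_j> and b_i = <f, φ_i>, with φ_0 = 1, φ_1 = x, φ_2 = x^2.
G =
  [2, 0, 2/3]
  [0, 2/3, 0]
  [2/3, 0, 2/5],
b = (-4, -14/5, -28/15).
Solving gives a_0 = -1, a_1 = -21/5, a_2 = -3, so
  g(x) = -3*x^2 - 21*x/5 - 1.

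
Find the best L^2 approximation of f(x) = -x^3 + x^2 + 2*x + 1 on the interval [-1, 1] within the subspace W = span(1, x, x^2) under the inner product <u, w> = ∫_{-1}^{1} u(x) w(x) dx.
g(x) = x^2 + 7*x/5 + 1

The best approximation g ∈ W is the orthogonal projection of f onto W. Writing g = a_0 + a_1 x + a_2 x^2, the coefficients solve the normal equations G · a = b where
  G_{ij} = <φ_i, φ_j> and b_i = <f, φ_i>, with φ_0 = 1, φ_1 = x, φ_2 = x^2.
G =
  [2, 0, 2/3]
  [0, 2/3, 0]
  [2/3, 0, 2/5],
b = (8/3, 14/15, 16/15).
Solving gives a_0 = 1, a_1 = 7/5, a_2 = 1, so
  g(x) = x^2 + 7*x/5 + 1.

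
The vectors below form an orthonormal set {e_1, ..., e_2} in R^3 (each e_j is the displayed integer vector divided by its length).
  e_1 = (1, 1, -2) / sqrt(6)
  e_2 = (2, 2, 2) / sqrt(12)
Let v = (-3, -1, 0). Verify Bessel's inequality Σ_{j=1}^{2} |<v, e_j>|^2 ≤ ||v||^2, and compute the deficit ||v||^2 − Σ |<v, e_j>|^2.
Σ |<v, e_j>|^2 = 8; ||v||^2 = 10; deficit = 2

Write each e_j = u_j / sqrt(<u_j, u_j>) where u_j is the displayed integer vector. Then <v, e_j> = <v, u_j> / sqrt(<u_j, u_j>), so |<v, e_j>|^2 = <v, u_j>^2 / <u_j, u_j>.
Coefficients: <v, e_1> = -4/sqrt(6), <v, e_2> = -8/sqrt(12).
Square and sum: Σ |<v, e_j>|^2 = 8.
Compute ||v||^2 = v·v = 10.
Deficit = 10 − 8 = 2 ≥ 0, confirming Bessel's inequality. (The deficit equals ||v − Σ <v,e_j> e_j||^2, the squared distance from v to span{e_j}.)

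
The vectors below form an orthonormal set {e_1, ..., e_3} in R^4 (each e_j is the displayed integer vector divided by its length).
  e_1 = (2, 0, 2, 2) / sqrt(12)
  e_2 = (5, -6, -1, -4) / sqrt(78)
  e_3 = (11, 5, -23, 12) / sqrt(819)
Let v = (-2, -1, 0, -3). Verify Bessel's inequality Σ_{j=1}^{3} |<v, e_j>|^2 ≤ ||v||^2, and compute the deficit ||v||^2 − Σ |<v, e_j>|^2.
Σ |<v, e_j>|^2 = 14; ||v||^2 = 14; deficit = 0

Write each e_j = u_j / sqrt(<u_j, u_j>) where u_j is the displayed integer vector. Then <v, e_j> = <v, u_j> / sqrt(<u_j, u_j>), so |<v, e_j>|^2 = <v, u_j>^2 / <u_j, u_j>.
Coefficients: <v, e_1> = -10/sqrt(12), <v, e_2> = 8/sqrt(78), <v, e_3> = -63/sqrt(819).
Square and sum: Σ |<v, e_j>|^2 = 14.
Compute ||v||^2 = v·v = 14.
Deficit = 14 − 14 = 0 ≥ 0, confirming Bessel's inequality. (The deficit equals ||v − Σ <v,e_j> e_j||^2, the squared distance from v to span{e_j}.)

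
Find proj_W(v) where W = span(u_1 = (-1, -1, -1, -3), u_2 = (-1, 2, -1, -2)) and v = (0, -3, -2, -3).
proj_W(v) = (-17/21, -62/21, -17/21, -22/7)

Set up U = [u_1 | ... | u_2] ∈ R^(4×2). The projector onto W = col(U) is P = U (U^T U)^(-1) U^T.
Compute U^T U =
  [12, 6]
  [6, 10],
and U^T v = (14, 2).
Solve U^T U · c = U^T v for the coefficients: c = (32/21, -5/7). The projection is proj_W(v) = U c.
Check: (v - proj_W(v)) · u_1 = 0  (should be 0).
Check: (v - proj_W(v)) · u_2 = 0  (should be 0).
Result: proj_W(v) = (-17/21, -62/21, -17/21, -22/7).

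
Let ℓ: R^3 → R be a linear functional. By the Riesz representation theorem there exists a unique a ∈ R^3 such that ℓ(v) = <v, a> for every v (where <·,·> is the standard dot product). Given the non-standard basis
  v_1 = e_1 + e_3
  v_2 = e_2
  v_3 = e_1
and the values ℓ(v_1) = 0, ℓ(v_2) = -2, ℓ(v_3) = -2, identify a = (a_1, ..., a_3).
a = (-2, -2, 2)

Write a = (a_1, ..., a_3) in the standard basis. For each basis vector v_i, ℓ(v_i) = <v_i, a> is a linear equation in the a_j's. Collect the n equations into a matrix system V a = ℓ, where row i of V is v_i (expressed in the standard basis). Since V is invertible (lower-triangular with 1s on the diagonal, up to permutation), solve by back-substitution:
  V =
[[1, 0, 1],
 [0, 1, 0],
 [1, 0, 0]]
  V a = (0, -2, -2)
Solving gives a = (-2, -2, 2).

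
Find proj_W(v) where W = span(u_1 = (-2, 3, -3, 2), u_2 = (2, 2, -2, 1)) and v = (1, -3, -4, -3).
proj_W(v) = (151/119, -73/238, 73/238, -37/119)

Set up U = [u_1 | ... | u_2] ∈ R^(4×2). The projector onto W = col(U) is P = U (U^T U)^(-1) U^T.
Compute U^T U =
  [26, 10]
  [10, 13],
and U^T v = (-5, 1).
Solve U^T U · c = U^T v for the coefficients: c = (-75/238, 38/119). The projection is proj_W(v) = U c.
Check: (v - proj_W(v)) · u_1 = 0  (should be 0).
Check: (v - proj_W(v)) · u_2 = 0  (should be 0).
Result: proj_W(v) = (151/119, -73/238, 73/238, -37/119).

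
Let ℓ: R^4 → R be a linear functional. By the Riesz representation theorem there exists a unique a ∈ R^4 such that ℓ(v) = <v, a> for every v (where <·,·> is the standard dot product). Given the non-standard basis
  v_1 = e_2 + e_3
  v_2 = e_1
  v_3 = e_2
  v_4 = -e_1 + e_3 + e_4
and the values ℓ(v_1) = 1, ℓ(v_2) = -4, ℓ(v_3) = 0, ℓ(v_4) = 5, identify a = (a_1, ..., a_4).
a = (-4, 0, 1, 0)

Write a = (a_1, ..., a_4) in the standard basis. For each basis vector v_i, ℓ(v_i) = <v_i, a> is a linear equation in the a_j's. Collect the n equations into a matrix system V a = ℓ, where row i of V is v_i (expressed in the standard basis). Since V is invertible (lower-triangular with 1s on the diagonal, up to permutation), solve by back-substitution:
  V =
[[0, 1, 1, 0],
 [1, 0, 0, 0],
 [0, 1, 0, 0],
 [-1, 0, 1, 1]]
  V a = (1, -4, 0, 5)
Solving gives a = (-4, 0, 1, 0).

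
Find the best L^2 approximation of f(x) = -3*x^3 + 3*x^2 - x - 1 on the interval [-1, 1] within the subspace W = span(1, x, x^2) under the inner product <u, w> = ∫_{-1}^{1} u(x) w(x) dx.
g(x) = 3*x^2 - 14*x/5 - 1

The best approximation g ∈ W is the orthogonal projection of f onto W. Writing g = a_0 + a_1 x + a_2 x^2, the coefficients solve the normal equations G · a = b where
  G_{ij} = <φ_i, φ_j> and b_i = <f, φ_i>, with φ_0 = 1, φ_1 = x, φ_2 = x^2.
G =
  [2, 0, 2/3]
  [0, 2/3, 0]
  [2/3, 0, 2/5],
b = (0, -28/15, 8/15).
Solving gives a_0 = -1, a_1 = -14/5, a_2 = 3, so
  g(x) = 3*x^2 - 14*x/5 - 1.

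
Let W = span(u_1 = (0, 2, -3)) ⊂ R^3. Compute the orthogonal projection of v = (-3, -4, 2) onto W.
proj_W(v) = (0, -28/13, 42/13)

Set up U = [u_1 | ... | u_1] ∈ R^(3×1). The projector onto W = col(U) is P = U (U^T U)^(-1) U^T.
Compute U^T U =
  [13],
and U^T v = (-14).
Solve U^T U · c = U^T v for the coefficients: c = (-14/13). The projection is proj_W(v) = U c.
Check: (v - proj_W(v)) · u_1 = 0  (should be 0).
Result: proj_W(v) = (0, -28/13, 42/13).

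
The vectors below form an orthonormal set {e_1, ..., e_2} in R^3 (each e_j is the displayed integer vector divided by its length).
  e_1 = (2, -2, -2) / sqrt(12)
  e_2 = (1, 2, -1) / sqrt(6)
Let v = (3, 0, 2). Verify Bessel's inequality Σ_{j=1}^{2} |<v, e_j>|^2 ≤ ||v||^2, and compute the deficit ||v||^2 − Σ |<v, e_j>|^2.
Σ |<v, e_j>|^2 = 1/2; ||v||^2 = 13; deficit = 25/2

Write each e_j = u_j / sqrt(<u_j, u_j>) where u_j is the displayed integer vector. Then <v, e_j> = <v, u_j> / sqrt(<u_j, u_j>), so |<v, e_j>|^2 = <v, u_j>^2 / <u_j, u_j>.
Coefficients: <v, e_1> = 2/sqrt(12), <v, e_2> = 1/sqrt(6).
Square and sum: Σ |<v, e_j>|^2 = 1/2.
Compute ||v||^2 = v·v = 13.
Deficit = 13 − 1/2 = 25/2 ≥ 0, confirming Bessel's inequality. (The deficit equals ||v − Σ <v,e_j> e_j||^2, the squared distance from v to span{e_j}.)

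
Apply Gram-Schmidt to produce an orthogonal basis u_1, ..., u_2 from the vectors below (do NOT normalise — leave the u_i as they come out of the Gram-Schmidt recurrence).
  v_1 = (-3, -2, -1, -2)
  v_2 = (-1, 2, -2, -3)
Orthogonal basis:
  u_1 = (-3, -2, -1, -2)
  u_2 = (1/6, 25/9, -29/18, -20/9)

Apply the Gram-Schmidt recurrence
  u_1 = v_1
  u_i = v_i − Σ_{j<i} ((v_i · u_j) / (u_j · u_j)) · u_j.

Step by step this gives:
  u_1 = (-3, -2, -1, -2)
  u_2 = (1/6, 25/9, -29/18, -20/9)

Orthogonality check:
  u_2 · u_1 = 0 (should be 0)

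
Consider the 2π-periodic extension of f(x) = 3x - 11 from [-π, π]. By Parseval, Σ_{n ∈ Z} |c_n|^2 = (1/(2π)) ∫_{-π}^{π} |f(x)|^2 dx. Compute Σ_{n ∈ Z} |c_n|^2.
Σ |c_n|^2 = 3π^2 + 121

Expand and integrate term by term over [-π, π]:
  ∫ (3x)^2 dx = 9·(2π^3/3); ∫ 2·3·(-11)·x dx = 0 (odd integrand); ∫ (-11)^2 dx = 121·2π.
So (1/(2π)) ∫_{-π}^{π} (3x - 11)^2 dx = 9π^2/3 + 121 = 3π^2 + 121.
Parseval ⇒ Σ |c_n|^2 = 3π^2 + 121.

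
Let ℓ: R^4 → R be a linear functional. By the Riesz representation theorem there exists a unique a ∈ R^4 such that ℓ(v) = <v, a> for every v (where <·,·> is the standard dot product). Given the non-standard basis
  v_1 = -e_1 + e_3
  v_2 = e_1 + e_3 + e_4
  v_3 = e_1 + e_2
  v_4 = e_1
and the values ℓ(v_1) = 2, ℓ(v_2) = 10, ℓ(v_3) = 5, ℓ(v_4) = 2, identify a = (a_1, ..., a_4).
a = (2, 3, 4, 4)

Write a = (a_1, ..., a_4) in the standard basis. For each basis vector v_i, ℓ(v_i) = <v_i, a> is a linear equation in the a_j's. Collect the n equations into a matrix system V a = ℓ, where row i of V is v_i (expressed in the standard basis). Since V is invertible (lower-triangular with 1s on the diagonal, up to permutation), solve by back-substitution:
  V =
[[-1, 0, 1, 0],
 [1, 0, 1, 1],
 [1, 1, 0, 0],
 [1, 0, 0, 0]]
  V a = (2, 10, 5, 2)
Solving gives a = (2, 3, 4, 4).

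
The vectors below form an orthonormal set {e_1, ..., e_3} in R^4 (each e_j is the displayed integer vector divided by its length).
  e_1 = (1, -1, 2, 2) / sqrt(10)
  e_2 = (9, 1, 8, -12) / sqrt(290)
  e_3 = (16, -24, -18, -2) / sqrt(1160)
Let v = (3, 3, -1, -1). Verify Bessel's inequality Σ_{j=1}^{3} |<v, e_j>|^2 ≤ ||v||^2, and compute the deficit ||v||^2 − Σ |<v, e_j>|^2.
Σ |<v, e_j>|^2 = 28/5; ||v||^2 = 20; deficit = 72/5

Write each e_j = u_j / sqrt(<u_j, u_j>) where u_j is the displayed integer vector. Then <v, e_j> = <v, u_j> / sqrt(<u_j, u_j>), so |<v, e_j>|^2 = <v, u_j>^2 / <u_j, u_j>.
Coefficients: <v, e_1> = -4/sqrt(10), <v, e_2> = 34/sqrt(290), <v, e_3> = -4/sqrt(1160).
Square and sum: Σ |<v, e_j>|^2 = 28/5.
Compute ||v||^2 = v·v = 20.
Deficit = 20 − 28/5 = 72/5 ≥ 0, confirming Bessel's inequality. (The deficit equals ||v − Σ <v,e_j> e_j||^2, the squared distance from v to span{e_j}.)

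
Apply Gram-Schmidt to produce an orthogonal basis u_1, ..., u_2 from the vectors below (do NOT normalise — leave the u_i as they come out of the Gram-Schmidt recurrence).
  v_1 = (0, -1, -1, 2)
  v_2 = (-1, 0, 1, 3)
Orthogonal basis:
  u_1 = (0, -1, -1, 2)
  u_2 = (-1, 5/6, 11/6, 4/3)

Apply the Gram-Schmidt recurrence
  u_1 = v_1
  u_i = v_i − Σ_{j<i} ((v_i · u_j) / (u_j · u_j)) · u_j.

Step by step this gives:
  u_1 = (0, -1, -1, 2)
  u_2 = (-1, 5/6, 11/6, 4/3)

Orthogonality check:
  u_2 · u_1 = 0 (should be 0)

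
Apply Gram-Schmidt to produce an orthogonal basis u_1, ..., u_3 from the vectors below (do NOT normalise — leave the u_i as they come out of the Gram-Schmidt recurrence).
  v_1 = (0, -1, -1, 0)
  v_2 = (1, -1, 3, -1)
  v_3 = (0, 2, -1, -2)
Orthogonal basis:
  u_1 = (0, -1, -1, 0)
  u_2 = (1, -2, 2, -1)
  u_3 = (2/5, 7/10, -7/10, -12/5)

Apply the Gram-Schmidt recurrence
  u_1 = v_1
  u_i = v_i − Σ_{j<i} ((v_i · u_j) / (u_j · u_j)) · u_j.

Step by step this gives:
  u_1 = (0, -1, -1, 0)
  u_2 = (1, -2, 2, -1)
  u_3 = (2/5, 7/10, -7/10, -12/5)

Orthogonality check:
  u_2 · u_1 = 0 (should be 0)
  u_3 · u_1 = 0 (should be 0)
  u_3 · u_2 = 0 (should be 0)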